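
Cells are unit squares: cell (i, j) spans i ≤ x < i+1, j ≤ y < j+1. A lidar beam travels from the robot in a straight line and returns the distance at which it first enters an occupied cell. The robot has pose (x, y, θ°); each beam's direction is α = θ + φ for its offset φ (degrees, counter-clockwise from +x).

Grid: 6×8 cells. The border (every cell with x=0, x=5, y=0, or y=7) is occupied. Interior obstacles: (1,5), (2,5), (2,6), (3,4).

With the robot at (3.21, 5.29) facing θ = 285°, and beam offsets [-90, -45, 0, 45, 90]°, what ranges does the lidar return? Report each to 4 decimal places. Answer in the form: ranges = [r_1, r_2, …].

ranges = [0.2174, 0.3349, 0.3002, 0.5800, 1.8531]

beam 1: φ=-90°, α=195°
  dir = (cos 195°, sin 195°) = (-0.9659, -0.2588); from cell (3,5)
  next x-line at t=0.2174, next y-line at t=1.1205; Δt_x=1.0353, Δt_y=3.8637
    x: enter (2,5) at t=0.2174 ← occupied
  → r_1 = 0.2174
beam 2: φ=-45°, α=240°
  dir = (cos 240°, sin 240°) = (-0.5000, -0.8660); from cell (3,5)
  next x-line at t=0.4200, next y-line at t=0.3349; Δt_x=2.0000, Δt_y=1.1547
    y: enter (3,4) at t=0.3349 ← occupied
  → r_2 = 0.3349
beam 3: φ=0°, α=285°
  dir = (cos 285°, sin 285°) = (0.2588, -0.9659); from cell (3,5)
  next x-line at t=3.0523, next y-line at t=0.3002; Δt_x=3.8637, Δt_y=1.0353
    y: enter (3,4) at t=0.3002 ← occupied
  → r_3 = 0.3002
beam 4: φ=45°, α=330°
  dir = (cos 330°, sin 330°) = (0.8660, -0.5000); from cell (3,5)
  next x-line at t=0.9122, next y-line at t=0.5800; Δt_x=1.1547, Δt_y=2.0000
    y: enter (3,4) at t=0.5800 ← occupied
  → r_4 = 0.5800
beam 5: φ=90°, α=15°
  dir = (cos 15°, sin 15°) = (0.9659, 0.2588); from cell (3,5)
  next x-line at t=0.8179, next y-line at t=2.7432; Δt_x=1.0353, Δt_y=3.8637
    x: enter (4,5) at t=0.8179
    x: enter (5,5) at t=1.8531 ← occupied
  → r_5 = 1.8531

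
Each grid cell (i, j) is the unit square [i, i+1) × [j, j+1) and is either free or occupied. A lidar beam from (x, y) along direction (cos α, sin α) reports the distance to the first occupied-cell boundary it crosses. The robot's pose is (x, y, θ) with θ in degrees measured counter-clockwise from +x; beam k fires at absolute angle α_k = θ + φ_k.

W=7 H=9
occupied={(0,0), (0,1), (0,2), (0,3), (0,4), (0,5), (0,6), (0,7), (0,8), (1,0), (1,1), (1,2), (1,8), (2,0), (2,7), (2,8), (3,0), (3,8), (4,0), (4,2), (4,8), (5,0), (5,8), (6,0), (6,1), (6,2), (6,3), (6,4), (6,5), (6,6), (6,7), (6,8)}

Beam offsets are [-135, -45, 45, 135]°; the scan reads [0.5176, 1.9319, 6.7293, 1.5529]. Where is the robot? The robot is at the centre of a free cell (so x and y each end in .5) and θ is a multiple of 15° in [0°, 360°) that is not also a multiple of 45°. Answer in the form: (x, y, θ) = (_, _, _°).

Candidates: 31 free-cell centres × 16 headings = 496 poses. Raycast each; keep the one whose scan matches to 4 dp.
  (1.5, 6.5, 120°): beam 1 = 4.6587 ≠ 0.5176 ✗
  (2.5, 1.5, 330°): beam 2 = 0.5176 ≠ 1.9319 ✗
  (1.5, 3.5, 30°): beam 2 = 2.5882 ≠ 1.9319 ✗
  (5.5, 1.5, 120°): beam 3 = 3.6235 ≠ 6.7293 ✗
  (3.5, 4.5, 330°): beam 1 = 2.5882 ≠ 0.5176 ✗
  …
  (3.5, 1.5, 30°): r_1=0.5176, r_2=1.9319, r_3=6.7293, r_4=1.5529 — all match ✓
Unique over the lattice → pose = (3.5, 1.5, 30°).

(x, y, θ) = (3.5, 1.5, 30°)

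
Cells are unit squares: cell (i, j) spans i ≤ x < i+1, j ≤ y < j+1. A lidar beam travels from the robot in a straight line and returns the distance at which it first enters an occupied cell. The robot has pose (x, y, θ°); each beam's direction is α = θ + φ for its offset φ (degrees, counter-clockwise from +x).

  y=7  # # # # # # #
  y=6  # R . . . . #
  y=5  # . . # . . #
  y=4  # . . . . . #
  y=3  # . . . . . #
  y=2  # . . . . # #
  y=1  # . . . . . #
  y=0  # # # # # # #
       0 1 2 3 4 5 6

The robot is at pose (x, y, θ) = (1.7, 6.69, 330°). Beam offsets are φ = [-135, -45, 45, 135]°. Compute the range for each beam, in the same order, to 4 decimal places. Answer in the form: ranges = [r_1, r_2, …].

ranges = [0.7247, 5.8907, 1.1977, 0.3209]

beam 1: φ=-135°, α=195°
  cosα=-0.9659 sinα=-0.2588 | (1,6) | tMaxX 0.7247 tMaxY 2.6660 | tΔX 1.0353 tΔY 3.8637
    t=0.7247 [x] (0,6) — stop
  → r_1 = 0.7247
beam 2: φ=-45°, α=285°
  cosα=0.2588 sinα=-0.9659 | (1,6) | tMaxX 1.1591 tMaxY 0.7143 | tΔX 3.8637 tΔY 1.0353
    t=0.7143 [y] (1,5)
    t=1.1591 [x] (2,5)
    t=1.7496 [y] (2,4)
    t=2.7849 [y] (2,3)
    t=3.8202 [y] (2,2)
    t=4.8554 [y] (2,1)
    t=5.0228 [x] (3,1)
    t=5.8907 [y] (3,0) — stop
  → r_2 = 5.8907
beam 3: φ=45°, α=15°
  cosα=0.9659 sinα=0.2588 | (1,6) | tMaxX 0.3106 tMaxY 1.1977 | tΔX 1.0353 tΔY 3.8637
    t=0.3106 [x] (2,6)
    t=1.1977 [y] (2,7) — stop
  → r_3 = 1.1977
beam 4: φ=135°, α=105°
  cosα=-0.2588 sinα=0.9659 | (1,6) | tMaxX 2.7046 tMaxY 0.3209 | tΔX 3.8637 tΔY 1.0353
    t=0.3209 [y] (1,7) — stop
  → r_4 = 0.3209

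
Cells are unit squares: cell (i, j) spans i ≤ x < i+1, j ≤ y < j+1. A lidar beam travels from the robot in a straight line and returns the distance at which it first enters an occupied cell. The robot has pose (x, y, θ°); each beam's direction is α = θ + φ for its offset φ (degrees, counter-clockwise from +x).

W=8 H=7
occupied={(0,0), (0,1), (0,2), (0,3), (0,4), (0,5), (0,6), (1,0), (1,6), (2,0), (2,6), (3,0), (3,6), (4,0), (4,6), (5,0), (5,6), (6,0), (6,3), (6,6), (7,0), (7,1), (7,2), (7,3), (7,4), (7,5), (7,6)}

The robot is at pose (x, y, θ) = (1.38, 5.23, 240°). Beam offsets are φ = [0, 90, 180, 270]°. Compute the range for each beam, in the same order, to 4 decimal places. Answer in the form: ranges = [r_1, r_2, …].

beam 1: φ=0°, α=240°
  d=(-0.5000,-0.8660)  start (1,5)  tX=0.7600 tY=0.2656  stride 1/|dx|=2.0000 1/|dy|=1.1547
    cross y-line → (1,4), t=0.2656
    cross x-line → (0,4), t=0.7600 (wall)
  → r_1 = 0.7600
beam 2: φ=90°, α=330°
  d=(0.8660,-0.5000)  start (1,5)  tX=0.7159 tY=0.4600  stride 1/|dx|=1.1547 1/|dy|=2.0000
    cross y-line → (1,4), t=0.4600
    cross x-line → (2,4), t=0.7159
    cross x-line → (3,4), t=1.8706
    cross y-line → (3,3), t=2.4600
    cross x-line → (4,3), t=3.0253
    cross x-line → (5,3), t=4.1800
    cross y-line → (5,2), t=4.4600
    cross x-line → (6,2), t=5.3347
    cross y-line → (6,1), t=6.4600
    cross x-line → (7,1), t=6.4894 (wall)
  → r_2 = 6.4894
beam 3: φ=180°, α=60°
  d=(0.5000,0.8660)  start (1,5)  tX=1.2400 tY=0.8891  stride 1/|dx|=2.0000 1/|dy|=1.1547
    cross y-line → (1,6), t=0.8891 (wall)
  → r_3 = 0.8891
beam 4: φ=270°, α=150°
  d=(-0.8660,0.5000)  start (1,5)  tX=0.4388 tY=1.5400  stride 1/|dx|=1.1547 1/|dy|=2.0000
    cross x-line → (0,5), t=0.4388 (wall)
  → r_4 = 0.4388

ranges = [0.7600, 6.4894, 0.8891, 0.4388]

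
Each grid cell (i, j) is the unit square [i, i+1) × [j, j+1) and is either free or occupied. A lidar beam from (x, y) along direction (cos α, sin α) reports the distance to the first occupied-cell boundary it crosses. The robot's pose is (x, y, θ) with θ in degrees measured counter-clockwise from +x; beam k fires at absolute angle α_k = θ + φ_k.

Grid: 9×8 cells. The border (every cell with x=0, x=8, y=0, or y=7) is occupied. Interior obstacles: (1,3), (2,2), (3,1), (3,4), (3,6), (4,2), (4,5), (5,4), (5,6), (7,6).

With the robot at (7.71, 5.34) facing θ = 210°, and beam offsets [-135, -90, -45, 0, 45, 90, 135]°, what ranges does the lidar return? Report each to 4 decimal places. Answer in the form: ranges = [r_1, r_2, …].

beam 1: φ=-135°, α=75°
  dir = (cos 75°, sin 75°) = (0.2588, 0.9659); from cell (7,5)
  next x-line at t=1.1205, next y-line at t=0.6833; Δt_x=3.8637, Δt_y=1.0353
    y: enter (7,6) at t=0.6833 ← occupied
  → r_1 = 0.6833
beam 2: φ=-90°, α=120°
  dir = (cos 120°, sin 120°) = (-0.5000, 0.8660); from cell (7,5)
  next x-line at t=1.4200, next y-line at t=0.7621; Δt_x=2.0000, Δt_y=1.1547
    y: enter (7,6) at t=0.7621 ← occupied
  → r_2 = 0.7621
beam 3: φ=-45°, α=165°
  dir = (cos 165°, sin 165°) = (-0.9659, 0.2588); from cell (7,5)
  next x-line at t=0.7350, next y-line at t=2.5500; Δt_x=1.0353, Δt_y=3.8637
    x: enter (6,5) at t=0.7350
    x: enter (5,5) at t=1.7703
    y: enter (5,6) at t=2.5500 ← occupied
  → r_3 = 2.5500
beam 4: φ=0°, α=210°
  dir = (cos 210°, sin 210°) = (-0.8660, -0.5000); from cell (7,5)
  next x-line at t=0.8198, next y-line at t=0.6800; Δt_x=1.1547, Δt_y=2.0000
    y: enter (7,4) at t=0.6800
    x: enter (6,4) at t=0.8198
    x: enter (5,4) at t=1.9745 ← occupied
  → r_4 = 1.9745
beam 5: φ=45°, α=255°
  dir = (cos 255°, sin 255°) = (-0.2588, -0.9659); from cell (7,5)
  next x-line at t=2.7432, next y-line at t=0.3520; Δt_x=3.8637, Δt_y=1.0353
    y: enter (7,4) at t=0.3520
    y: enter (7,3) at t=1.3873
    y: enter (7,2) at t=2.4225
    x: enter (6,2) at t=2.7432
    y: enter (6,1) at t=3.4578
    y: enter (6,0) at t=4.4931 ← occupied
  → r_5 = 4.4931
beam 6: φ=90°, α=300°
  dir = (cos 300°, sin 300°) = (0.5000, -0.8660); from cell (7,5)
  next x-line at t=0.5800, next y-line at t=0.3926; Δt_x=2.0000, Δt_y=1.1547
    y: enter (7,4) at t=0.3926
    x: enter (8,4) at t=0.5800 ← occupied
  → r_6 = 0.5800
beam 7: φ=135°, α=345°
  dir = (cos 345°, sin 345°) = (0.9659, -0.2588); from cell (7,5)
  next x-line at t=0.3002, next y-line at t=1.3137; Δt_x=1.0353, Δt_y=3.8637
    x: enter (8,5) at t=0.3002 ← occupied
  → r_7 = 0.3002

ranges = [0.6833, 0.7621, 2.5500, 1.9745, 4.4931, 0.5800, 0.3002]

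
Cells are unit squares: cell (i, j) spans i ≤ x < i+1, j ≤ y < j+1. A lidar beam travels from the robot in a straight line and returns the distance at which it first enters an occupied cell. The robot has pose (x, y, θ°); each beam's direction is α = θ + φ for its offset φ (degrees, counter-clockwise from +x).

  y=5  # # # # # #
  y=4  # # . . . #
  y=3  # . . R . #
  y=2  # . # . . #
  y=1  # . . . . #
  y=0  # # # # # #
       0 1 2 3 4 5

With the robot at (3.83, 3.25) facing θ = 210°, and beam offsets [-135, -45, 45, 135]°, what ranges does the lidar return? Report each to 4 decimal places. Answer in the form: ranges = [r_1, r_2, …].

beam 1: φ=-135°, α=75°
  dir = (cos 75°, sin 75°) = (0.2588, 0.9659); from cell (3,3)
  next x-line at t=0.6568, next y-line at t=0.7765; Δt_x=3.8637, Δt_y=1.0353
    x: enter (4,3) at t=0.6568
    y: enter (4,4) at t=0.7765
    y: enter (4,5) at t=1.8117 ← occupied
  → r_1 = 1.8117
beam 2: φ=-45°, α=165°
  dir = (cos 165°, sin 165°) = (-0.9659, 0.2588); from cell (3,3)
  next x-line at t=0.8593, next y-line at t=2.8978; Δt_x=1.0353, Δt_y=3.8637
    x: enter (2,3) at t=0.8593
    x: enter (1,3) at t=1.8946
    y: enter (1,4) at t=2.8978 ← occupied
  → r_2 = 2.8978
beam 3: φ=45°, α=255°
  dir = (cos 255°, sin 255°) = (-0.2588, -0.9659); from cell (3,3)
  next x-line at t=3.2069, next y-line at t=0.2588; Δt_x=3.8637, Δt_y=1.0353
    y: enter (3,2) at t=0.2588
    y: enter (3,1) at t=1.2941
    y: enter (3,0) at t=2.3294 ← occupied
  → r_3 = 2.3294
beam 4: φ=135°, α=345°
  dir = (cos 345°, sin 345°) = (0.9659, -0.2588); from cell (3,3)
  next x-line at t=0.1760, next y-line at t=0.9659; Δt_x=1.0353, Δt_y=3.8637
    x: enter (4,3) at t=0.1760
    y: enter (4,2) at t=0.9659
    x: enter (5,2) at t=1.2113 ← occupied
  → r_4 = 1.2113

ranges = [1.8117, 2.8978, 2.3294, 1.2113]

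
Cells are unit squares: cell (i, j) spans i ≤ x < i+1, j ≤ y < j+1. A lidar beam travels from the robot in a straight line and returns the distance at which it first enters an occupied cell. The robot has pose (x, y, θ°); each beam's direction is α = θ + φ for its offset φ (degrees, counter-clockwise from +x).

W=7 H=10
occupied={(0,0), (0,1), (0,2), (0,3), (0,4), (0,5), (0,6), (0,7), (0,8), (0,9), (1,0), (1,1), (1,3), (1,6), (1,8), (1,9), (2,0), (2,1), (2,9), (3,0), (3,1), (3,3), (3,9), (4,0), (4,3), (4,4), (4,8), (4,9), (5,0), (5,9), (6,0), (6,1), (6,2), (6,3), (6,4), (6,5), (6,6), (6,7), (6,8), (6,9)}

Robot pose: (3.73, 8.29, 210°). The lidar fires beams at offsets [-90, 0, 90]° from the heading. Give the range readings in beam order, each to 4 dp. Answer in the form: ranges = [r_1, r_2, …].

ranges = [0.8198, 2.5800, 4.5400]

beam 1: φ=-90°, α=120°
  d=(-0.5000,0.8660)  start (3,8)  tX=1.4600 tY=0.8198  stride 1/|dx|=2.0000 1/|dy|=1.1547
    cross y-line → (3,9), t=0.8198 (wall)
  → r_1 = 0.8198
beam 2: φ=0°, α=210°
  d=(-0.8660,-0.5000)  start (3,8)  tX=0.8429 tY=0.5800  stride 1/|dx|=1.1547 1/|dy|=2.0000
    cross y-line → (3,7), t=0.5800
    cross x-line → (2,7), t=0.8429
    cross x-line → (1,7), t=1.9976
    cross y-line → (1,6), t=2.5800 (wall)
  → r_2 = 2.5800
beam 3: φ=90°, α=300°
  d=(0.5000,-0.8660)  start (3,8)  tX=0.5400 tY=0.3349  stride 1/|dx|=2.0000 1/|dy|=1.1547
    cross y-line → (3,7), t=0.3349
    cross x-line → (4,7), t=0.5400
    cross y-line → (4,6), t=1.4896
    cross x-line → (5,6), t=2.5400
    cross y-line → (5,5), t=2.6443
    cross y-line → (5,4), t=3.7990
    cross x-line → (6,4), t=4.5400 (wall)
  → r_3 = 4.5400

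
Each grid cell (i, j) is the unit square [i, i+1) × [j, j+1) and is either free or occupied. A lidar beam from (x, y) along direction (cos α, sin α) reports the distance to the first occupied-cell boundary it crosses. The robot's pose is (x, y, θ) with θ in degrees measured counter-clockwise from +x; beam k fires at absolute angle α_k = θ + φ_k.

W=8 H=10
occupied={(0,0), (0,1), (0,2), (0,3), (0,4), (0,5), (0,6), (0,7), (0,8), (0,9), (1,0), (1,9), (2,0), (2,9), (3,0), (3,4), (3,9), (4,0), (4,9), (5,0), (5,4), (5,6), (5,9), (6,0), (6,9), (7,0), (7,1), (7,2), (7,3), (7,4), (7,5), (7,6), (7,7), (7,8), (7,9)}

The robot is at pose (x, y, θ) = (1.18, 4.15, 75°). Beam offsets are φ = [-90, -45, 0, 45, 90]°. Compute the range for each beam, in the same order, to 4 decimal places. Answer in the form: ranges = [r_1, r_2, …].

ranges = [6.0253, 4.4110, 5.0211, 0.3600, 0.1863]

beam 1: φ=-90°, α=345°
  d=(0.9659,-0.2588)  start (1,4)  tX=0.8489 tY=0.5796  stride 1/|dx|=1.0353 1/|dy|=3.8637
    cross y-line → (1,3), t=0.5796
    cross x-line → (2,3), t=0.8489
    cross x-line → (3,3), t=1.8842
    cross x-line → (4,3), t=2.9195
    cross x-line → (5,3), t=3.9548
    cross y-line → (5,2), t=4.4433
    cross x-line → (6,2), t=4.9900
    cross x-line → (7,2), t=6.0253 (wall)
  → r_1 = 6.0253
beam 2: φ=-45°, α=30°
  d=(0.8660,0.5000)  start (1,4)  tX=0.9469 tY=1.7000  stride 1/|dx|=1.1547 1/|dy|=2.0000
    cross x-line → (2,4), t=0.9469
    cross y-line → (2,5), t=1.7000
    cross x-line → (3,5), t=2.1016
    cross x-line → (4,5), t=3.2563
    cross y-line → (4,6), t=3.7000
    cross x-line → (5,6), t=4.4110 (wall)
  → r_2 = 4.4110
beam 3: φ=0°, α=75°
  d=(0.2588,0.9659)  start (1,4)  tX=3.1682 tY=0.8800  stride 1/|dx|=3.8637 1/|dy|=1.0353
    cross y-line → (1,5), t=0.8800
    cross y-line → (1,6), t=1.9153
    cross y-line → (1,7), t=2.9505
    cross x-line → (2,7), t=3.1682
    cross y-line → (2,8), t=3.9858
    cross y-line → (2,9), t=5.0211 (wall)
  → r_3 = 5.0211
beam 4: φ=45°, α=120°
  d=(-0.5000,0.8660)  start (1,4)  tX=0.3600 tY=0.9815  stride 1/|dx|=2.0000 1/|dy|=1.1547
    cross x-line → (0,4), t=0.3600 (wall)
  → r_4 = 0.3600
beam 5: φ=90°, α=165°
  d=(-0.9659,0.2588)  start (1,4)  tX=0.1863 tY=3.2841  stride 1/|dx|=1.0353 1/|dy|=3.8637
    cross x-line → (0,4), t=0.1863 (wall)
  → r_5 = 0.1863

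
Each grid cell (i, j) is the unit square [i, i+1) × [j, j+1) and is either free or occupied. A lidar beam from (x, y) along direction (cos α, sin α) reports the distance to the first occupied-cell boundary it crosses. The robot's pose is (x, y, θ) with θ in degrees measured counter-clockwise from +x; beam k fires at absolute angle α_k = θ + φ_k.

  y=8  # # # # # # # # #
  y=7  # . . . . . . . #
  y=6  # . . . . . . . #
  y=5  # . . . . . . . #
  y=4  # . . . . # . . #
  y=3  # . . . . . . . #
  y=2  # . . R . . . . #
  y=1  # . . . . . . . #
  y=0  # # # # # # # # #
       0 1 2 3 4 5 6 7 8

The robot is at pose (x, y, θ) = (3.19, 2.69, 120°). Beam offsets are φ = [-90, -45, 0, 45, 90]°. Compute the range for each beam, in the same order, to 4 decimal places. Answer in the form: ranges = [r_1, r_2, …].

beam 1: φ=-90°, α=30°
  dir = (cos 30°, sin 30°) = (0.8660, 0.5000); from cell (3,2)
  next x-line at t=0.9353, next y-line at t=0.6200; Δt_x=1.1547, Δt_y=2.0000
    y: enter (3,3) at t=0.6200
    x: enter (4,3) at t=0.9353
    x: enter (5,3) at t=2.0900
    y: enter (5,4) at t=2.6200 ← occupied
  → r_1 = 2.6200
beam 2: φ=-45°, α=75°
  dir = (cos 75°, sin 75°) = (0.2588, 0.9659); from cell (3,2)
  next x-line at t=3.1296, next y-line at t=0.3209; Δt_x=3.8637, Δt_y=1.0353
    y: enter (3,3) at t=0.3209
    y: enter (3,4) at t=1.3562
    y: enter (3,5) at t=2.3915
    x: enter (4,5) at t=3.1296
    y: enter (4,6) at t=3.4268
    y: enter (4,7) at t=4.4620
    y: enter (4,8) at t=5.4973 ← occupied
  → r_2 = 5.4973
beam 3: φ=0°, α=120°
  dir = (cos 120°, sin 120°) = (-0.5000, 0.8660); from cell (3,2)
  next x-line at t=0.3800, next y-line at t=0.3580; Δt_x=2.0000, Δt_y=1.1547
    y: enter (3,3) at t=0.3580
    x: enter (2,3) at t=0.3800
    y: enter (2,4) at t=1.5127
    x: enter (1,4) at t=2.3800
    y: enter (1,5) at t=2.6674
    y: enter (1,6) at t=3.8221
    x: enter (0,6) at t=4.3800 ← occupied
  → r_3 = 4.3800
beam 4: φ=45°, α=165°
  dir = (cos 165°, sin 165°) = (-0.9659, 0.2588); from cell (3,2)
  next x-line at t=0.1967, next y-line at t=1.1977; Δt_x=1.0353, Δt_y=3.8637
    x: enter (2,2) at t=0.1967
    y: enter (2,3) at t=1.1977
    x: enter (1,3) at t=1.2320
    x: enter (0,3) at t=2.2673 ← occupied
  → r_4 = 2.2673
beam 5: φ=90°, α=210°
  dir = (cos 210°, sin 210°) = (-0.8660, -0.5000); from cell (3,2)
  next x-line at t=0.2194, next y-line at t=1.3800; Δt_x=1.1547, Δt_y=2.0000
    x: enter (2,2) at t=0.2194
    x: enter (1,2) at t=1.3741
    y: enter (1,1) at t=1.3800
    x: enter (0,1) at t=2.5288 ← occupied
  → r_5 = 2.5288

ranges = [2.6200, 5.4973, 4.3800, 2.2673, 2.5288]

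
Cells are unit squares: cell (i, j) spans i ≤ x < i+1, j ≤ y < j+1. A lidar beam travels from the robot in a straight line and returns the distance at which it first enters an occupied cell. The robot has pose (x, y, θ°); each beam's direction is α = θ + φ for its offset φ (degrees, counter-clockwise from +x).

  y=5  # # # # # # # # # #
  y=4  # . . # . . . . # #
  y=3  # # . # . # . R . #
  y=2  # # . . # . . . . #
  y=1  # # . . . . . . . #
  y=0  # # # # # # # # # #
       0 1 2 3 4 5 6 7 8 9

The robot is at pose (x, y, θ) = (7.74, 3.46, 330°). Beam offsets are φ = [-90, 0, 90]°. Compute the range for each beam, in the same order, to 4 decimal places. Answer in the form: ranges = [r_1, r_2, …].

beam 1: φ=-90°, α=240°
  cosα=-0.5000 sinα=-0.8660 | (7,3) | tMaxX 1.4800 tMaxY 0.5312 | tΔX 2.0000 tΔY 1.1547
    t=0.5312 [y] (7,2)
    t=1.4800 [x] (6,2)
    t=1.6859 [y] (6,1)
    t=2.8406 [y] (6,0) — stop
  → r_1 = 2.8406
beam 2: φ=0°, α=330°
  cosα=0.8660 sinα=-0.5000 | (7,3) | tMaxX 0.3002 tMaxY 0.9200 | tΔX 1.1547 tΔY 2.0000
    t=0.3002 [x] (8,3)
    t=0.9200 [y] (8,2)
    t=1.4549 [x] (9,2) — stop
  → r_2 = 1.4549
beam 3: φ=90°, α=60°
  cosα=0.5000 sinα=0.8660 | (7,3) | tMaxX 0.5200 tMaxY 0.6235 | tΔX 2.0000 tΔY 1.1547
    t=0.5200 [x] (8,3)
    t=0.6235 [y] (8,4) — stop
  → r_3 = 0.6235

ranges = [2.8406, 1.4549, 0.6235]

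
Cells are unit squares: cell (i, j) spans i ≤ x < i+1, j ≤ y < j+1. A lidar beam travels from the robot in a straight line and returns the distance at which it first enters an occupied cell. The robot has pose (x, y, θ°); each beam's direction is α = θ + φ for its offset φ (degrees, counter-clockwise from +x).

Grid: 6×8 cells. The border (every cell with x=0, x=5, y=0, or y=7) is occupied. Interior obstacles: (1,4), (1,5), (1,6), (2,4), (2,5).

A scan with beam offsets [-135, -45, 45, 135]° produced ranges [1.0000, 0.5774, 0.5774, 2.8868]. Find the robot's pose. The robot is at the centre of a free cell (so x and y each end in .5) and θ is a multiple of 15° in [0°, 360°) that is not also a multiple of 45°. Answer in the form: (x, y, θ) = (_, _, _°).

Candidates: 19 free-cell centres × 16 headings = 304 poses. Raycast each; keep the one whose scan matches to 4 dp.
  (2.5, 3.5, 345°): beam 1 = 1.7321 ≠ 1.0000 ✗
  (4.5, 3.5, 105°): beam 1 = 0.5774 ≠ 1.0000 ✗
  (1.5, 3.5, 240°): beam 1 = 0.5176 ≠ 1.0000 ✗
  (3.5, 6.5, 195°): beam 1 = 0.5774 ≠ 1.0000 ✗
  (2.5, 2.5, 120°): beam 1 = 2.5882 ≠ 1.0000 ✗
  …
  (1.5, 3.5, 165°): r_1=1.0000, r_2=0.5774, r_3=0.5774, r_4=2.8868 — all match ✓
Unique over the lattice → pose = (1.5, 3.5, 165°).

(x, y, θ) = (1.5, 3.5, 165°)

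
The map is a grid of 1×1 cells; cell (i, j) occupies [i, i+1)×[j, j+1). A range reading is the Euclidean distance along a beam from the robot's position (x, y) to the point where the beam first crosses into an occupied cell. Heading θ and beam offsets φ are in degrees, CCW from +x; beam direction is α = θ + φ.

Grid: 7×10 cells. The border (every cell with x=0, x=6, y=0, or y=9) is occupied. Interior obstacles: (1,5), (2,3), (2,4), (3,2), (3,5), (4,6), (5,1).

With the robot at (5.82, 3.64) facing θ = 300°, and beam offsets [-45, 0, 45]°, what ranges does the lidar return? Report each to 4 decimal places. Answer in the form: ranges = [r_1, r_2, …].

beam 1: φ=-45°, α=255°
  cosα=-0.2588 sinα=-0.9659 | (5,3) | tMaxX 3.1682 tMaxY 0.6626 | tΔX 3.8637 tΔY 1.0353
    t=0.6626 [y] (5,2)
    t=1.6979 [y] (5,1) — stop
  → r_1 = 1.6979
beam 2: φ=0°, α=300°
  cosα=0.5000 sinα=-0.8660 | (5,3) | tMaxX 0.3600 tMaxY 0.7390 | tΔX 2.0000 tΔY 1.1547
    t=0.3600 [x] (6,3) — stop
  → r_2 = 0.3600
beam 3: φ=45°, α=345°
  cosα=0.9659 sinα=-0.2588 | (5,3) | tMaxX 0.1863 tMaxY 2.4728 | tΔX 1.0353 tΔY 3.8637
    t=0.1863 [x] (6,3) — stop
  → r_3 = 0.1863

ranges = [1.6979, 0.3600, 0.1863]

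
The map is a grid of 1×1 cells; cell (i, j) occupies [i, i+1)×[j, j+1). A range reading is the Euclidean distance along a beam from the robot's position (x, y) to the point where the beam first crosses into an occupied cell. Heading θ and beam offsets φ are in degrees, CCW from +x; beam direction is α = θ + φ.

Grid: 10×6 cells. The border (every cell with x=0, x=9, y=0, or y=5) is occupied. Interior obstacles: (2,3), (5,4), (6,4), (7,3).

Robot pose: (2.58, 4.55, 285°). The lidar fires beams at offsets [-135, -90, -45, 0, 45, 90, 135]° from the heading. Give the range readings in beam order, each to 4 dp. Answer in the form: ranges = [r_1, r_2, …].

beam 1: φ=-135°, α=150°
  dir = (cos 150°, sin 150°) = (-0.8660, 0.5000); from cell (2,4)
  next x-line at t=0.6697, next y-line at t=0.9000; Δt_x=1.1547, Δt_y=2.0000
    x: enter (1,4) at t=0.6697
    y: enter (1,5) at t=0.9000 ← occupied
  → r_1 = 0.9000
beam 2: φ=-90°, α=195°
  dir = (cos 195°, sin 195°) = (-0.9659, -0.2588); from cell (2,4)
  next x-line at t=0.6005, next y-line at t=2.1250; Δt_x=1.0353, Δt_y=3.8637
    x: enter (1,4) at t=0.6005
    x: enter (0,4) at t=1.6357 ← occupied
  → r_2 = 1.6357
beam 3: φ=-45°, α=240°
  dir = (cos 240°, sin 240°) = (-0.5000, -0.8660); from cell (2,4)
  next x-line at t=1.1600, next y-line at t=0.6351; Δt_x=2.0000, Δt_y=1.1547
    y: enter (2,3) at t=0.6351 ← occupied
  → r_3 = 0.6351
beam 4: φ=0°, α=285°
  dir = (cos 285°, sin 285°) = (0.2588, -0.9659); from cell (2,4)
  next x-line at t=1.6228, next y-line at t=0.5694; Δt_x=3.8637, Δt_y=1.0353
    y: enter (2,3) at t=0.5694 ← occupied
  → r_4 = 0.5694
beam 5: φ=45°, α=330°
  dir = (cos 330°, sin 330°) = (0.8660, -0.5000); from cell (2,4)
  next x-line at t=0.4850, next y-line at t=1.1000; Δt_x=1.1547, Δt_y=2.0000
    x: enter (3,4) at t=0.4850
    y: enter (3,3) at t=1.1000
    x: enter (4,3) at t=1.6397
    x: enter (5,3) at t=2.7944
    y: enter (5,2) at t=3.1000
    x: enter (6,2) at t=3.9491
    y: enter (6,1) at t=5.1000
    x: enter (7,1) at t=5.1038
    x: enter (8,1) at t=6.2585
    y: enter (8,0) at t=7.1000 ← occupied
  → r_5 = 7.1000
beam 6: φ=90°, α=15°
  dir = (cos 15°, sin 15°) = (0.9659, 0.2588); from cell (2,4)
  next x-line at t=0.4348, next y-line at t=1.7387; Δt_x=1.0353, Δt_y=3.8637
    x: enter (3,4) at t=0.4348
    x: enter (4,4) at t=1.4701
    y: enter (4,5) at t=1.7387 ← occupied
  → r_6 = 1.7387
beam 7: φ=135°, α=60°
  dir = (cos 60°, sin 60°) = (0.5000, 0.8660); from cell (2,4)
  next x-line at t=0.8400, next y-line at t=0.5196; Δt_x=2.0000, Δt_y=1.1547
    y: enter (2,5) at t=0.5196 ← occupied
  → r_7 = 0.5196

ranges = [0.9000, 1.6357, 0.6351, 0.5694, 7.1000, 1.7387, 0.5196]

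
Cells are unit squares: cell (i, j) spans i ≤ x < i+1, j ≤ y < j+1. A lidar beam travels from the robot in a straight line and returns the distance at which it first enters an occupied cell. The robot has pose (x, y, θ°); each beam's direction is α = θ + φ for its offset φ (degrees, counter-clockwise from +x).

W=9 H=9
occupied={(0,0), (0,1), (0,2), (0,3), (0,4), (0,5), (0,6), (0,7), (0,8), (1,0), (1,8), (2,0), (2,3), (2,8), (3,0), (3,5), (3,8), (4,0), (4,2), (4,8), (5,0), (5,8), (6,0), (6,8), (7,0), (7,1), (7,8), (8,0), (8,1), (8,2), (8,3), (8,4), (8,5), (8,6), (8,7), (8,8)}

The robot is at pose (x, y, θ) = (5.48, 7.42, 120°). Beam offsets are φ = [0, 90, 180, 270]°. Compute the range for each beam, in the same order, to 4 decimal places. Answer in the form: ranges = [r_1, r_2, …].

ranges = [0.6697, 2.8400, 5.0400, 1.1600]

beam 1: φ=0°, α=120°
  d=(-0.5000,0.8660)  start (5,7)  tX=0.9600 tY=0.6697  stride 1/|dx|=2.0000 1/|dy|=1.1547
    cross y-line → (5,8), t=0.6697 (wall)
  → r_1 = 0.6697
beam 2: φ=90°, α=210°
  d=(-0.8660,-0.5000)  start (5,7)  tX=0.5543 tY=0.8400  stride 1/|dx|=1.1547 1/|dy|=2.0000
    cross x-line → (4,7), t=0.5543
    cross y-line → (4,6), t=0.8400
    cross x-line → (3,6), t=1.7090
    cross y-line → (3,5), t=2.8400 (wall)
  → r_2 = 2.8400
beam 3: φ=180°, α=300°
  d=(0.5000,-0.8660)  start (5,7)  tX=1.0400 tY=0.4850  stride 1/|dx|=2.0000 1/|dy|=1.1547
    cross y-line → (5,6), t=0.4850
    cross x-line → (6,6), t=1.0400
    cross y-line → (6,5), t=1.6397
    cross y-line → (6,4), t=2.7944
    cross x-line → (7,4), t=3.0400
    cross y-line → (7,3), t=3.9491
    cross x-line → (8,3), t=5.0400 (wall)
  → r_3 = 5.0400
beam 4: φ=270°, α=30°
  d=(0.8660,0.5000)  start (5,7)  tX=0.6004 tY=1.1600  stride 1/|dx|=1.1547 1/|dy|=2.0000
    cross x-line → (6,7), t=0.6004
    cross y-line → (6,8), t=1.1600 (wall)
  → r_4 = 1.1600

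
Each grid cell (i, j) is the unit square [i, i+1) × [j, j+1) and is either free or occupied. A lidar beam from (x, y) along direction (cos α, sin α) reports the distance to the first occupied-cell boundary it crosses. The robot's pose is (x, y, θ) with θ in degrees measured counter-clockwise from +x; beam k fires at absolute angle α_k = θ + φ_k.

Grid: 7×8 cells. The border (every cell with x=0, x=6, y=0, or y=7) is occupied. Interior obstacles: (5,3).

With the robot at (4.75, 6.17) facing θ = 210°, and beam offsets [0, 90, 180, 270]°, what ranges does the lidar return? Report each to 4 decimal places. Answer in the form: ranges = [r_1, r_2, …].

beam 1: φ=0°, α=210°
  direction (-0.8660, -0.5000); cell (4,6); t to first gridline: x 0.8660, y 0.3400 (then +1.1547 / +2.0000)
    (4,5) via y @ 0.3400
    (3,5) via x @ 0.8660
    (2,5) via x @ 2.0207
    (2,4) via y @ 2.3400
    (1,4) via x @ 3.1754
    (0,4) via x @ 4.3301  # hit
  → r_1 = 4.3301
beam 2: φ=90°, α=300°
  direction (0.5000, -0.8660); cell (4,6); t to first gridline: x 0.5000, y 0.1963 (then +2.0000 / +1.1547)
    (4,5) via y @ 0.1963
    (5,5) via x @ 0.5000
    (5,4) via y @ 1.3510
    (6,4) via x @ 2.5000  # hit
  → r_2 = 2.5000
beam 3: φ=180°, α=30°
  direction (0.8660, 0.5000); cell (4,6); t to first gridline: x 0.2887, y 1.6600 (then +1.1547 / +2.0000)
    (5,6) via x @ 0.2887
    (6,6) via x @ 1.4434  # hit
  → r_3 = 1.4434
beam 4: φ=270°, α=120°
  direction (-0.5000, 0.8660); cell (4,6); t to first gridline: x 1.5000, y 0.9584 (then +2.0000 / +1.1547)
    (4,7) via y @ 0.9584  # hit
  → r_4 = 0.9584

ranges = [4.3301, 2.5000, 1.4434, 0.9584]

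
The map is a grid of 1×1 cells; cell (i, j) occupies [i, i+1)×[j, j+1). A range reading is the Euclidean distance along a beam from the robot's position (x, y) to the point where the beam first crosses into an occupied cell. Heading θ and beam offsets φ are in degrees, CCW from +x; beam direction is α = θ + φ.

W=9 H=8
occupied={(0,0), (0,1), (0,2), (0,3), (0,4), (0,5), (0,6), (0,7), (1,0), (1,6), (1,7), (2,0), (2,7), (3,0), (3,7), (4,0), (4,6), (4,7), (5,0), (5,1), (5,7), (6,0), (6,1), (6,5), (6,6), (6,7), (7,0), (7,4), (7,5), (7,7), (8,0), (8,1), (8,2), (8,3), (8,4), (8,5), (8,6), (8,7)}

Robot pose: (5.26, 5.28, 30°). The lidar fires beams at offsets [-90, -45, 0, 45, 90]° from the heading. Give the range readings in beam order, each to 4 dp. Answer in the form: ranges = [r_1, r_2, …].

beam 1: φ=-90°, α=300°
  cosα=0.5000 sinα=-0.8660 | (5,5) | tMaxX 1.4800 tMaxY 0.3233 | tΔX 2.0000 tΔY 1.1547
    t=0.3233 [y] (5,4)
    t=1.4780 [y] (5,3)
    t=1.4800 [x] (6,3)
    t=2.6327 [y] (6,2)
    t=3.4800 [x] (7,2)
    t=3.7874 [y] (7,1)
    t=4.9421 [y] (7,0) — stop
  → r_1 = 4.9421
beam 2: φ=-45°, α=345°
  cosα=0.9659 sinα=-0.2588 | (5,5) | tMaxX 0.7661 tMaxY 1.0818 | tΔX 1.0353 tΔY 3.8637
    t=0.7661 [x] (6,5) — stop
  → r_2 = 0.7661
beam 3: φ=0°, α=30°
  cosα=0.8660 sinα=0.5000 | (5,5) | tMaxX 0.8545 tMaxY 1.4400 | tΔX 1.1547 tΔY 2.0000
    t=0.8545 [x] (6,5) — stop
  → r_3 = 0.8545
beam 4: φ=45°, α=75°
  cosα=0.2588 sinα=0.9659 | (5,5) | tMaxX 2.8591 tMaxY 0.7454 | tΔX 3.8637 tΔY 1.0353
    t=0.7454 [y] (5,6)
    t=1.7807 [y] (5,7) — stop
  → r_4 = 1.7807
beam 5: φ=90°, α=120°
  cosα=-0.5000 sinα=0.8660 | (5,5) | tMaxX 0.5200 tMaxY 0.8314 | tΔX 2.0000 tΔY 1.1547
    t=0.5200 [x] (4,5)
    t=0.8314 [y] (4,6) — stop
  → r_5 = 0.8314

ranges = [4.9421, 0.7661, 0.8545, 1.7807, 0.8314]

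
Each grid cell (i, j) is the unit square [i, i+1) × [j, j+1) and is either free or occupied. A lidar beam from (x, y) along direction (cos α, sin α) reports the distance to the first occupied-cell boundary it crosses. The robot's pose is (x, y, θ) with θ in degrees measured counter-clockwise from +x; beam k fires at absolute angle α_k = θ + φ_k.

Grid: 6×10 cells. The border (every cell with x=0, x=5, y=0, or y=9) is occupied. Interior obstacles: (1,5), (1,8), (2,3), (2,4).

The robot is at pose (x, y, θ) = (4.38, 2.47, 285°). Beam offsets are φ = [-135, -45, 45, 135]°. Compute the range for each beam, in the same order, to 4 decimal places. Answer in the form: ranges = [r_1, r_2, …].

ranges = [1.5935, 1.6974, 0.7159, 1.2400]

beam 1: φ=-135°, α=150°
  direction (-0.8660, 0.5000); cell (4,2); t to first gridline: x 0.4388, y 1.0600 (then +1.1547 / +2.0000)
    (3,2) via x @ 0.4388
    (3,3) via y @ 1.0600
    (2,3) via x @ 1.5935  # hit
  → r_1 = 1.5935
beam 2: φ=-45°, α=240°
  direction (-0.5000, -0.8660); cell (4,2); t to first gridline: x 0.7600, y 0.5427 (then +2.0000 / +1.1547)
    (4,1) via y @ 0.5427
    (3,1) via x @ 0.7600
    (3,0) via y @ 1.6974  # hit
  → r_2 = 1.6974
beam 3: φ=45°, α=330°
  direction (0.8660, -0.5000); cell (4,2); t to first gridline: x 0.7159, y 0.9400 (then +1.1547 / +2.0000)
    (5,2) via x @ 0.7159  # hit
  → r_3 = 0.7159
beam 4: φ=135°, α=60°
  direction (0.5000, 0.8660); cell (4,2); t to first gridline: x 1.2400, y 0.6120 (then +2.0000 / +1.1547)
    (4,3) via y @ 0.6120
    (5,3) via x @ 1.2400  # hit
  → r_4 = 1.2400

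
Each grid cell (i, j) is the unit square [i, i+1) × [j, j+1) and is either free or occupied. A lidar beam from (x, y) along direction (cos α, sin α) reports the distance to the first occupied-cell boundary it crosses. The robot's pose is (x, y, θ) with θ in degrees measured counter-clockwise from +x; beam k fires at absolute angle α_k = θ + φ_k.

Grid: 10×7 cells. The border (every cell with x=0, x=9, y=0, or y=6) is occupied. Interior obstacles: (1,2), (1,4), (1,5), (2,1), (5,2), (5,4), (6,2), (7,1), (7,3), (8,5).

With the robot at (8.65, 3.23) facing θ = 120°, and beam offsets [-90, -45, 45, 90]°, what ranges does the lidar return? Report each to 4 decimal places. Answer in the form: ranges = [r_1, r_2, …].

beam 1: φ=-90°, α=30°
  direction (0.8660, 0.5000); cell (8,3); t to first gridline: x 0.4041, y 1.5400 (then +1.1547 / +2.0000)
    (9,3) via x @ 0.4041  # hit
  → r_1 = 0.4041
beam 2: φ=-45°, α=75°
  direction (0.2588, 0.9659); cell (8,3); t to first gridline: x 1.3523, y 0.7972 (then +3.8637 / +1.0353)
    (8,4) via y @ 0.7972
    (9,4) via x @ 1.3523  # hit
  → r_2 = 1.3523
beam 3: φ=45°, α=165°
  direction (-0.9659, 0.2588); cell (8,3); t to first gridline: x 0.6729, y 2.9751 (then +1.0353 / +3.8637)
    (7,3) via x @ 0.6729  # hit
  → r_3 = 0.6729
beam 4: φ=90°, α=210°
  direction (-0.8660, -0.5000); cell (8,3); t to first gridline: x 0.7506, y 0.4600 (then +1.1547 / +2.0000)
    (8,2) via y @ 0.4600
    (7,2) via x @ 0.7506
    (6,2) via x @ 1.9053  # hit
  → r_4 = 1.9053

ranges = [0.4041, 1.3523, 0.6729, 1.9053]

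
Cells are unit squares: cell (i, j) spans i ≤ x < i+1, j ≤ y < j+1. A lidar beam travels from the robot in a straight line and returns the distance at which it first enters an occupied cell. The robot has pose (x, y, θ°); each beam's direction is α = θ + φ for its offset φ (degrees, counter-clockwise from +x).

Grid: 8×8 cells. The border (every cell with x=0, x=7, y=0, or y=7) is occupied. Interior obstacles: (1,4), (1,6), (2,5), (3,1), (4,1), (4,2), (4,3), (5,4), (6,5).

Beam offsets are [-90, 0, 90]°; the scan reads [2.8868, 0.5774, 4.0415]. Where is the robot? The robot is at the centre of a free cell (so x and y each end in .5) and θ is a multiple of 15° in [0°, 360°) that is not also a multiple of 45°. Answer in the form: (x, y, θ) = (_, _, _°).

(x, y, θ) = (3.5, 3.5, 330°)

The pose lattice has 27·16 = 432 candidates. Test each by forward raycasting.
  (5.5, 6.5, 105°): beam 1 = 1.5529 ≠ 2.8868 ✗
  (6.5, 4.5, 300°): beam 1 = 0.5774 ≠ 2.8868 ✗
  (5.5, 1.5, 120°): beam 1 = 1.7321 ≠ 2.8868 ✗
  (2.5, 4.5, 75°): beam 1 = 1.9319 ≠ 2.8868 ✗
  …
  (3.5, 3.5, 330°): r_1=2.8868, r_2=0.5774, r_3=4.0415 — all match ✓
Unique over the lattice → pose = (3.5, 3.5, 330°).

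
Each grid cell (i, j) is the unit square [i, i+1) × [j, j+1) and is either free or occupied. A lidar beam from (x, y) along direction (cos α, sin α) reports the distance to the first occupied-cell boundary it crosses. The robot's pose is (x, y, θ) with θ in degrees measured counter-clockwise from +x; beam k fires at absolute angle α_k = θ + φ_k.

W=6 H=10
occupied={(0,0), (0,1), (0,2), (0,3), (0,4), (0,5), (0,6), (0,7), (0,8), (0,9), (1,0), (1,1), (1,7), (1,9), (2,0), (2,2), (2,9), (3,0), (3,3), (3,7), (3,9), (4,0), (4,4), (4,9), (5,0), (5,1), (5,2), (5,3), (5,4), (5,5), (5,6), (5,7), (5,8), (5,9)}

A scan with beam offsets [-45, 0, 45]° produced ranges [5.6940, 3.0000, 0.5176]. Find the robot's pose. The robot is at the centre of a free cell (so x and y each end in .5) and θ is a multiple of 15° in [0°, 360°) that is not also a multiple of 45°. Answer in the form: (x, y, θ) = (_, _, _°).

Candidates: 26 free-cell centres × 16 headings = 416 poses. Raycast each; keep the one whose scan matches to 4 dp.
  (4.5, 6.5, 345°): beam 1 = 1.0000 ≠ 5.6940 ✗
  (2.5, 6.5, 15°): beam 1 = 2.8868 ≠ 5.6940 ✗
  (4.5, 3.5, 120°): beam 1 = 0.5176 ≠ 5.6940 ✗
  …
  (2.5, 7.5, 300°): r_1=5.6940, r_2=3.0000, r_3=0.5176 — all match ✓
Unique over the lattice → pose = (2.5, 7.5, 300°).

(x, y, θ) = (2.5, 7.5, 300°)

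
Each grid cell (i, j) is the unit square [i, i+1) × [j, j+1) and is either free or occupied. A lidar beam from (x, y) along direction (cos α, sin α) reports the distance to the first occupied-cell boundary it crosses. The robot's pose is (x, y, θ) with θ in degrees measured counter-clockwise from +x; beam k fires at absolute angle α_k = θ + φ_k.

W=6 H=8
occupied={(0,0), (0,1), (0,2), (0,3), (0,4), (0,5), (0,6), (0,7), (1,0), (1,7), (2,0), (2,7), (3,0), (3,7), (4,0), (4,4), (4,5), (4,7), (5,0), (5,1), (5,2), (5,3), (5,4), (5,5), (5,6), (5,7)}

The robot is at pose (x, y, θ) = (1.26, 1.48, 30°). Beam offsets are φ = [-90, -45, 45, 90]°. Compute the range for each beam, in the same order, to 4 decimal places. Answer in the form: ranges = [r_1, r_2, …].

ranges = [0.5543, 1.8546, 5.7147, 0.5200]

beam 1: φ=-90°, α=300°
  dir = (cos 300°, sin 300°) = (0.5000, -0.8660); from cell (1,1)
  next x-line at t=1.4800, next y-line at t=0.5543; Δt_x=2.0000, Δt_y=1.1547
    y: enter (1,0) at t=0.5543 ← occupied
  → r_1 = 0.5543
beam 2: φ=-45°, α=345°
  dir = (cos 345°, sin 345°) = (0.9659, -0.2588); from cell (1,1)
  next x-line at t=0.7661, next y-line at t=1.8546; Δt_x=1.0353, Δt_y=3.8637
    x: enter (2,1) at t=0.7661
    x: enter (3,1) at t=1.8014
    y: enter (3,0) at t=1.8546 ← occupied
  → r_2 = 1.8546
beam 3: φ=45°, α=75°
  dir = (cos 75°, sin 75°) = (0.2588, 0.9659); from cell (1,1)
  next x-line at t=2.8591, next y-line at t=0.5383; Δt_x=3.8637, Δt_y=1.0353
    y: enter (1,2) at t=0.5383
    y: enter (1,3) at t=1.5736
    y: enter (1,4) at t=2.6089
    x: enter (2,4) at t=2.8591
    y: enter (2,5) at t=3.6442
    y: enter (2,6) at t=4.6794
    y: enter (2,7) at t=5.7147 ← occupied
  → r_3 = 5.7147
beam 4: φ=90°, α=120°
  dir = (cos 120°, sin 120°) = (-0.5000, 0.8660); from cell (1,1)
  next x-line at t=0.5200, next y-line at t=0.6004; Δt_x=2.0000, Δt_y=1.1547
    x: enter (0,1) at t=0.5200 ← occupied
  → r_4 = 0.5200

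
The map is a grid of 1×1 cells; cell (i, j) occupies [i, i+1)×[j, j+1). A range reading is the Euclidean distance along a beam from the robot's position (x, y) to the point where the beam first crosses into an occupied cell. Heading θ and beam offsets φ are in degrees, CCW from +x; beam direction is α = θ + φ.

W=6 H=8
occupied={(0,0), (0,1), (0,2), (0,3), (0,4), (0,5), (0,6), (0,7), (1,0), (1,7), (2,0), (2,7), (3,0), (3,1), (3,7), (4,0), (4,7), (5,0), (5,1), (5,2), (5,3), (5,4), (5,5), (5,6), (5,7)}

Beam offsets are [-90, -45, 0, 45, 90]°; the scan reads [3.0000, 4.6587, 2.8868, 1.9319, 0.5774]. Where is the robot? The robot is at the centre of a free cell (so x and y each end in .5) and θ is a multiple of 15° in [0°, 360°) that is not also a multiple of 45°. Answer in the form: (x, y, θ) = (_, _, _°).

(x, y, θ) = (2.5, 6.5, 330°)

Enumerate (i+0.5, j+0.5, θ) over the 23 free cells and 16 admissible headings. For each, cast all 5 beams and compare to the given ranges.
  (3.5, 5.5, 195°): beam 1 = 1.5529 ≠ 3.0000 ✗
  (3.5, 6.5, 120°): beam 1 = 1.0000 ≠ 3.0000 ✗
  (3.5, 5.5, 345°): beam 1 = 4.6587 ≠ 3.0000 ✗
  (2.5, 3.5, 255°): beam 1 = 1.5529 ≠ 3.0000 ✗
  (1.5, 3.5, 120°): beam 1 = 4.0415 ≠ 3.0000 ✗
  …
  (2.5, 6.5, 330°): r_1=3.0000, r_2=4.6587, r_3=2.8868, r_4=1.9319, r_5=0.5774 — all match ✓
Only this pose fits every beam.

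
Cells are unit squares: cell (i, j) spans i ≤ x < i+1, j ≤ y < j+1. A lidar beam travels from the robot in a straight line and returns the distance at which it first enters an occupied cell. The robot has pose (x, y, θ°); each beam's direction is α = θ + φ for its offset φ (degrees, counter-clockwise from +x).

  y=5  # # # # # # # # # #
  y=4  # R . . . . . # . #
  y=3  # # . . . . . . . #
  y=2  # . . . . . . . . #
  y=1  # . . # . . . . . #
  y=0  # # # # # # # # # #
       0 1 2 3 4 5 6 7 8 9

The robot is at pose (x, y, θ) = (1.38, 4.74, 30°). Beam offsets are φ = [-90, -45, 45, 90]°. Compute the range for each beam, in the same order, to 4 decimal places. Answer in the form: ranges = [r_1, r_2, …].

ranges = [0.8545, 7.8888, 0.2692, 0.3002]

beam 1: φ=-90°, α=300°
  dir = (cos 300°, sin 300°) = (0.5000, -0.8660); from cell (1,4)
  next x-line at t=1.2400, next y-line at t=0.8545; Δt_x=2.0000, Δt_y=1.1547
    y: enter (1,3) at t=0.8545 ← occupied
  → r_1 = 0.8545
beam 2: φ=-45°, α=345°
  dir = (cos 345°, sin 345°) = (0.9659, -0.2588); from cell (1,4)
  next x-line at t=0.6419, next y-line at t=2.8591; Δt_x=1.0353, Δt_y=3.8637
    x: enter (2,4) at t=0.6419
    x: enter (3,4) at t=1.6771
    x: enter (4,4) at t=2.7124
    y: enter (4,3) at t=2.8591
    x: enter (5,3) at t=3.7477
    x: enter (6,3) at t=4.7830
    x: enter (7,3) at t=5.8183
    y: enter (7,2) at t=6.7228
    x: enter (8,2) at t=6.8535
    x: enter (9,2) at t=7.8888 ← occupied
  → r_2 = 7.8888
beam 3: φ=45°, α=75°
  dir = (cos 75°, sin 75°) = (0.2588, 0.9659); from cell (1,4)
  next x-line at t=2.3955, next y-line at t=0.2692; Δt_x=3.8637, Δt_y=1.0353
    y: enter (1,5) at t=0.2692 ← occupied
  → r_3 = 0.2692
beam 4: φ=90°, α=120°
  dir = (cos 120°, sin 120°) = (-0.5000, 0.8660); from cell (1,4)
  next x-line at t=0.7600, next y-line at t=0.3002; Δt_x=2.0000, Δt_y=1.1547
    y: enter (1,5) at t=0.3002 ← occupied
  → r_4 = 0.3002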